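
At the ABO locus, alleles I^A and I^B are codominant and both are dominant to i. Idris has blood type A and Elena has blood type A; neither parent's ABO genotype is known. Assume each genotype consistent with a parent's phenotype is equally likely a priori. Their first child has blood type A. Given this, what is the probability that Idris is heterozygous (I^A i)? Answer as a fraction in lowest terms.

7/15

Possible genotypes: Idris ∈ {I^A I^A, I^A i}; Elena ∈ {I^A I^A, I^A i}.
Weight each parental genotype pair by prior × P(type-A child):
  I^A I^A × I^A I^A: posterior weight 4/15.
  I^A I^A × I^A i: posterior weight 4/15.
  I^A i × I^A I^A: posterior weight 4/15.
  I^A i × I^A i: posterior weight 1/5.
Sum the posterior weight over pairs where Idris is I^A i: 7/15.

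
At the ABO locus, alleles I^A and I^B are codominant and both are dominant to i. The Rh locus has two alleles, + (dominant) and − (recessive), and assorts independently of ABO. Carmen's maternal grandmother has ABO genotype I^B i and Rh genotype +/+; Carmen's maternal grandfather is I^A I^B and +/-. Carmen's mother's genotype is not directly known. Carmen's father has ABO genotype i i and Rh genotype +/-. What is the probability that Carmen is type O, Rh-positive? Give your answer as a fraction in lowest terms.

7/32

Carmen's mother's ABO genotype from I^B i × I^A I^B: 1/4 I^A I^B, 1/4 I^A i, 1/4 I^B I^B, 1/4 I^B i.
Crossing each possibility with the father i i and summing P(type O): 1/4·0 + 1/4·1/2 + 1/4·0 + 1/4·1/2 = 1/4.
Similarly for Rh via the mother's Rh distribution: P(Rh+) = 7/8.
Independent loci: 1/4 × 7/8 = 7/32.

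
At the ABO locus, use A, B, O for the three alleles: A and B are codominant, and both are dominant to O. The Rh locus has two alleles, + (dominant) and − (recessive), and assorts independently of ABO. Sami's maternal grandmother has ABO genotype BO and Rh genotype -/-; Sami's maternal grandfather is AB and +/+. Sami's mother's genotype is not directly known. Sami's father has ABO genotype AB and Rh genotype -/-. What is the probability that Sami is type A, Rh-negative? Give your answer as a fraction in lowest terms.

1/8

Sami's mother's ABO genotype from BO × AB: 1/4 AB, 1/4 AO, 1/4 BB, 1/4 BO.
Crossing each possibility with the father AB and summing P(type A): 1/4·1/4 + 1/4·1/2 + 1/4·0 + 1/4·1/4 = 1/4.
Similarly for Rh via the mother's Rh distribution: P(Rh-) = 1/2.
Independent loci: 1/4 × 1/2 = 1/8.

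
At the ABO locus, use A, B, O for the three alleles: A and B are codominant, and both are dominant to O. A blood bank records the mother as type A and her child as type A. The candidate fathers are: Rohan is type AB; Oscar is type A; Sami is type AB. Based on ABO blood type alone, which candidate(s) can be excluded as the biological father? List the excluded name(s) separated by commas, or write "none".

none

A candidate is excluded only if no genotype consistent with his phenotype could produce a type A child with a type A mother.
Every candidate has at least one consistent genotype combination, so none can be excluded.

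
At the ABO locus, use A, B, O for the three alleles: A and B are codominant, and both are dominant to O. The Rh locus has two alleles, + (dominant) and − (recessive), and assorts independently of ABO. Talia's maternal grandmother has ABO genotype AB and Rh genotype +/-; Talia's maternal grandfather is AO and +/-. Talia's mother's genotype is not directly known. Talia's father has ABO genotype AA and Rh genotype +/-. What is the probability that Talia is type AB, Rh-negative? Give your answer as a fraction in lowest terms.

Talia's mother's ABO genotype from AB × AO: 1/4 AA, 1/4 AB, 1/4 AO, 1/4 BO.
Crossing each possibility with the father AA and summing P(type AB): 1/4·0 + 1/4·1/2 + 1/4·0 + 1/4·1/2 = 1/4.
Similarly for Rh via the mother's Rh distribution: P(Rh-) = 1/4.
Independent loci: 1/4 × 1/4 = 1/16.

1/16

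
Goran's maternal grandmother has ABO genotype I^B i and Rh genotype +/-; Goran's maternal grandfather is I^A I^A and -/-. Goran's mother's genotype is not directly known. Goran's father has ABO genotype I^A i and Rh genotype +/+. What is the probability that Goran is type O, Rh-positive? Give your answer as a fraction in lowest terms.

1/8

Goran's mother's ABO genotype from I^B i × I^A I^A: 1/2 I^A I^B, 1/2 I^A i.
Crossing each possibility with the father I^A i and summing P(type O): 1/2·0 + 1/2·1/4 = 1/8.
Similarly for Rh via the mother's Rh distribution: P(Rh+) = 1.
Independent loci: 1/8 × 1 = 1/8.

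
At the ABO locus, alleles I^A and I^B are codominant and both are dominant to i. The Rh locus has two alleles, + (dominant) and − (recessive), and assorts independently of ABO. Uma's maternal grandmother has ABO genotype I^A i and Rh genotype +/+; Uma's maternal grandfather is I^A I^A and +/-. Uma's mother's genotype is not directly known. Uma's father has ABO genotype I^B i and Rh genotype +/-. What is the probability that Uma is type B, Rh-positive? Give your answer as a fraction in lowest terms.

Uma's mother's ABO genotype from I^A i × I^A I^A: 1/2 I^A I^A, 1/2 I^A i.
Crossing each possibility with the father I^B i and summing P(type B): 1/2·0 + 1/2·1/4 = 1/8.
Similarly for Rh via the mother's Rh distribution: P(Rh+) = 7/8.
Independent loci: 1/8 × 7/8 = 7/64.

7/64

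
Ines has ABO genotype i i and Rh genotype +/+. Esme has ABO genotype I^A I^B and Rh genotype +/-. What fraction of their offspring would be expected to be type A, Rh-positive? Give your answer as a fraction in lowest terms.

ABO cross i i × I^A I^B → offspring phenotypes: 1/2 A, 1/2 B.
Rh cross +/+ × +/- → 1 Rh+.
Independent loci: P(type A, Rh-positive) = 1/2 × 1 = 1/2.

1/2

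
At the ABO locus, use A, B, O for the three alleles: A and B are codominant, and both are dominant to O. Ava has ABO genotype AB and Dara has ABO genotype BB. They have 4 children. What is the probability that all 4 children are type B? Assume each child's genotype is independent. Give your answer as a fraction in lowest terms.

ABO cross AB × BB → 1/2 B, 1/2 AB.
So P(type B) = 1/2 per child.
All 4 independent: (1/2)^4 = 1/16.

1/16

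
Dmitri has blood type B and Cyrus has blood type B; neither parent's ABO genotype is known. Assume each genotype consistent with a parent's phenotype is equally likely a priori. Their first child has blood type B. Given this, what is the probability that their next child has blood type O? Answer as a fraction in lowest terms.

1/20

Possible genotypes: Dmitri ∈ {I^B I^B, I^B i}; Cyrus ∈ {I^B I^B, I^B i}.
Weight each parental genotype pair by prior × P(type-B child):
  I^B I^B × I^B I^B: posterior weight 4/15; P(next child type O) = 0.
  I^B I^B × I^B i: posterior weight 4/15; P(next child type O) = 0.
  I^B i × I^B I^B: posterior weight 4/15; P(next child type O) = 0.
  I^B i × I^B i: posterior weight 1/5; P(next child type O) = 1/4.
Weighted sum = 1/20.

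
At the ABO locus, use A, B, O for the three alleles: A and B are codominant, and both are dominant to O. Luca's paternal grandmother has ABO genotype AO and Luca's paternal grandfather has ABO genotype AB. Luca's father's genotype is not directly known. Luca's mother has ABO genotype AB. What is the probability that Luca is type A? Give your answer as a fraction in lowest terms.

3/8

Luca's father's ABO genotype from AO × AB: 1/4 AA, 1/4 AB, 1/4 AO, 1/4 BO.
Crossing each possibility with the mother AB and summing P(type A): 1/4·1/2 + 1/4·1/4 + 1/4·1/2 + 1/4·1/4 = 3/8.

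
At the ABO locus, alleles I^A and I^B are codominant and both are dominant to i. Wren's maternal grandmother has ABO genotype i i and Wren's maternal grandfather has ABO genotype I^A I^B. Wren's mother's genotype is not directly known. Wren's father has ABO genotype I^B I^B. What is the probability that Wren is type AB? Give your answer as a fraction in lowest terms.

1/4

Wren's mother's ABO genotype from i i × I^A I^B: 1/2 I^A i, 1/2 I^B i.
Crossing each possibility with the father I^B I^B and summing P(type AB): 1/2·1/2 + 1/2·0 = 1/4.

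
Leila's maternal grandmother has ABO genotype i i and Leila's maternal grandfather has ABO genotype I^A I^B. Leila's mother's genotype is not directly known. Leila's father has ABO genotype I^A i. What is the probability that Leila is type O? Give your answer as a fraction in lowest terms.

1/4

Leila's mother's ABO genotype from i i × I^A I^B: 1/2 I^A i, 1/2 I^B i.
Crossing each possibility with the father I^A i and summing P(type O): 1/2·1/4 + 1/2·1/4 = 1/4.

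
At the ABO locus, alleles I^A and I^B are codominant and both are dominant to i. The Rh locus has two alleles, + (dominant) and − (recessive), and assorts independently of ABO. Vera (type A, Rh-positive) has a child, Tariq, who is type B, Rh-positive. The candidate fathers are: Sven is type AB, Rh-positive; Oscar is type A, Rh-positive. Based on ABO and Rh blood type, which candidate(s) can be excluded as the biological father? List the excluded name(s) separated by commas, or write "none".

Oscar

A candidate is excluded only if no genotype consistent with his phenotype could produce a type B, Rh-positive child with a type A, Rh-positive mother.
Oscar (type A, Rh+): no genotype consistent with that phenotype can produce a type-B Rh+ child with a type-A mother.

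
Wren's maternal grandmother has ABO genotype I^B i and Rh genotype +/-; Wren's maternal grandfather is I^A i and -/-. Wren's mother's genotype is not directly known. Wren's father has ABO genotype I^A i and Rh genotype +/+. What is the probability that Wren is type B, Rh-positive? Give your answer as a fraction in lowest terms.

Wren's mother's ABO genotype from I^B i × I^A i: 1/4 I^A I^B, 1/4 I^A i, 1/4 I^B i, 1/4 i i.
Crossing each possibility with the father I^A i and summing P(type B): 1/4·1/4 + 1/4·0 + 1/4·1/4 + 1/4·0 = 1/8.
Similarly for Rh via the mother's Rh distribution: P(Rh+) = 1.
Independent loci: 1/8 × 1 = 1/8.

1/8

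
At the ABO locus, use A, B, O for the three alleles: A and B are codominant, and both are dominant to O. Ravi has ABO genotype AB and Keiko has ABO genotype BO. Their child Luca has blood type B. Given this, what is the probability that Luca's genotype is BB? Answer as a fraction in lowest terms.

1/2

Cross AB × BO → 1/4 AB, 1/4 AO, 1/4 BB, 1/4 BO.
Type-B genotypes among offspring: BB (1/4), BO (1/4); total 1/2.
P(BB | type B) = (1/4) / (1/2) = 1/2.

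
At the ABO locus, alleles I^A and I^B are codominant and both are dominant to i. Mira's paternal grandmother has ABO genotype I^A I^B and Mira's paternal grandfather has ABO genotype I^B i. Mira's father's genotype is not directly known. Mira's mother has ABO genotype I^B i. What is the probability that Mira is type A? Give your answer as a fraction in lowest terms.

Mira's father's ABO genotype from I^A I^B × I^B i: 1/4 I^A I^B, 1/4 I^A i, 1/4 I^B I^B, 1/4 I^B i.
Crossing each possibility with the mother I^B i and summing P(type A): 1/4·1/4 + 1/4·1/4 + 1/4·0 + 1/4·0 = 1/8.

1/8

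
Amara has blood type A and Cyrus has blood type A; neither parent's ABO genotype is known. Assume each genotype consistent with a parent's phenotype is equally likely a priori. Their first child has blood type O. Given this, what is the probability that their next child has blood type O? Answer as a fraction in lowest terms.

Possible genotypes: Amara ∈ {I^A I^A, I^A i}; Cyrus ∈ {I^A I^A, I^A i}.
Weight each parental genotype pair by prior × P(type-O child):
  I^A i × I^A i: posterior weight 1; P(next child type O) = 1/4.
Weighted sum = 1/4.

1/4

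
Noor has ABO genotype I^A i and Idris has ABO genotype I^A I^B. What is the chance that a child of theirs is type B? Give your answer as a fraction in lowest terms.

ABO cross I^A i × I^A I^B → offspring phenotypes: 1/2 A, 1/4 B, 1/4 AB.
So P(type B) = 1/4.

1/4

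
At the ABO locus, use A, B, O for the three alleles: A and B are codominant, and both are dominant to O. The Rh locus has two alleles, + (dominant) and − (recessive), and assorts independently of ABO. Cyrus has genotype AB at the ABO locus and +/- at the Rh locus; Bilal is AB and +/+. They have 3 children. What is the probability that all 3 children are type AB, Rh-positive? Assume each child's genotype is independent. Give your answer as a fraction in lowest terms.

1/8

ABO cross AB × AB → 1/4 A, 1/4 B, 1/2 AB.
Rh cross +/- × +/+ → 1 Rh+; so P(type AB, Rh-positive) = 1/2 × 1 = 1/2 per child.
All 3 independent: (1/2)^3 = 1/8.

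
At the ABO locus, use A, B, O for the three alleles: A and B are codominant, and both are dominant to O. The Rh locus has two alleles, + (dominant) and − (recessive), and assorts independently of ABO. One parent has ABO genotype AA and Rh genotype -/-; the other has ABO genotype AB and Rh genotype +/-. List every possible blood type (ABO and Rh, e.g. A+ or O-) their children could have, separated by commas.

A+, A-, AB+, AB-

Gametes from AA × AB give offspring ABO genotypes AA, AB, i.e. phenotypes A, AB.
Rh cross -/- × +/- → phenotypes Rh+, Rh-.
Combining independently: A+, A-, AB+, AB-.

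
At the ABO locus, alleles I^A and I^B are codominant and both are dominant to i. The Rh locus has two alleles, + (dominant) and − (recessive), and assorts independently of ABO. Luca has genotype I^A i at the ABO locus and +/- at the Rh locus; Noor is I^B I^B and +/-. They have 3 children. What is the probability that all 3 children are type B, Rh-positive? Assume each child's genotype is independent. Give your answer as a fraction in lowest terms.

27/512

ABO cross I^A i × I^B I^B → 1/2 B, 1/2 AB.
Rh cross +/- × +/- → 3/4 Rh+, 1/4 Rh-; so P(type B, Rh-positive) = 1/2 × 3/4 = 3/8 per child.
All 3 independent: (3/8)^3 = 27/512.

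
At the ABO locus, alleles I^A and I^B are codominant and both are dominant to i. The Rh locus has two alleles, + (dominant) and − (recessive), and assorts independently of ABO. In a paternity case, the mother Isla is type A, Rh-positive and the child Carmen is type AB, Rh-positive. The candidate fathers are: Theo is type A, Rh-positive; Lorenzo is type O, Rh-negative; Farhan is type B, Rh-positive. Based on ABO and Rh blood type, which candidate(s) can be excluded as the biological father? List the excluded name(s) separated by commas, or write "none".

A candidate is excluded only if no genotype consistent with his phenotype could produce a type AB, Rh-positive child with a type A, Rh-positive mother.
Theo (type A, Rh+): no genotype consistent with that phenotype can produce a type-AB Rh+ child with a type-A mother.
Lorenzo (type O, Rh-): no genotype consistent with that phenotype can produce a type-AB Rh+ child with a type-A mother.

Theo, Lorenzo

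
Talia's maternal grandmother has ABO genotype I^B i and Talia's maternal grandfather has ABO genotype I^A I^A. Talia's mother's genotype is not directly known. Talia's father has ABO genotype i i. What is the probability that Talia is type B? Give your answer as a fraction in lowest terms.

Talia's mother's ABO genotype from I^B i × I^A I^A: 1/2 I^A I^B, 1/2 I^A i.
Crossing each possibility with the father i i and summing P(type B): 1/2·1/2 + 1/2·0 = 1/4.

1/4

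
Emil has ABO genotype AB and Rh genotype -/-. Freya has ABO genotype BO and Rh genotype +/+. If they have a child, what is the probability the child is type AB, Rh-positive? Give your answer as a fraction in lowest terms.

1/4

ABO cross AB × BO → offspring phenotypes: 1/4 A, 1/2 B, 1/4 AB.
Rh cross -/- × +/+ → 1 Rh+.
Independent loci: P(type AB, Rh-positive) = 1/4 × 1 = 1/4.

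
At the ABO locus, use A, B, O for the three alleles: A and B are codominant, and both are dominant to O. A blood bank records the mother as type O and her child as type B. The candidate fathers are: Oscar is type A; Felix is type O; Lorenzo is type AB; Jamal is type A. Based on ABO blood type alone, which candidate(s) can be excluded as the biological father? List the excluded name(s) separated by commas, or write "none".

Oscar, Felix, Jamal

A candidate is excluded only if no genotype consistent with his phenotype could produce a type B child with a type O mother.
Oscar (type A): no genotype consistent with that phenotype can produce a type-B child with a type-O mother.
Felix (type O): no genotype consistent with that phenotype can produce a type-B child with a type-O mother.
Jamal (type A): no genotype consistent with that phenotype can produce a type-B child with a type-O mother.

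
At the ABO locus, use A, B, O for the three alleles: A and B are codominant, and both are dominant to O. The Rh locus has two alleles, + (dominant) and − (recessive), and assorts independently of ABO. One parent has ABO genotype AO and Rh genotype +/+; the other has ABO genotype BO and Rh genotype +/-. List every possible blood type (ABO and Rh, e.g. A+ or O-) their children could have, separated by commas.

O+, A+, B+, AB+

Gametes from AO × BO give offspring ABO genotypes AB, AO, BO, OO, i.e. phenotypes O, A, B, AB.
Rh cross +/+ × +/- → phenotypes Rh+.
Combining independently: O+, A+, B+, AB+.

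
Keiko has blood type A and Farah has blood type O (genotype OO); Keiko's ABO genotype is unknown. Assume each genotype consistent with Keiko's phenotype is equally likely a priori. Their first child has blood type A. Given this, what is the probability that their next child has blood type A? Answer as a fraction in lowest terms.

Possible genotypes: Keiko ∈ {AA, AO}; Farah ∈ {OO}.
Weight each parental genotype pair by prior × P(type-A child):
  AA × OO: posterior weight 2/3; P(next child type A) = 1.
  AO × OO: posterior weight 1/3; P(next child type A) = 1/2.
Weighted sum = 5/6.

5/6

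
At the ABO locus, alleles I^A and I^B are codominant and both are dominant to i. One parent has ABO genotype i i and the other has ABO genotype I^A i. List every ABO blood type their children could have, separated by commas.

Gametes from i i × I^A i give offspring ABO genotypes I^A i, i i, i.e. phenotypes O, A.

O, A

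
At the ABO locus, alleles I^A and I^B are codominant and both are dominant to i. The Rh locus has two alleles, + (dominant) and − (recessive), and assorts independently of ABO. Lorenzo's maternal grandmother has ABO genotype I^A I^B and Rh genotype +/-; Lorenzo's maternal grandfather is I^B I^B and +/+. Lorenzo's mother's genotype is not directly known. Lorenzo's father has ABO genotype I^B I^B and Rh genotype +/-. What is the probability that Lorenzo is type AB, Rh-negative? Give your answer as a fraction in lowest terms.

Lorenzo's mother's ABO genotype from I^A I^B × I^B I^B: 1/2 I^A I^B, 1/2 I^B I^B.
Crossing each possibility with the father I^B I^B and summing P(type AB): 1/2·1/2 + 1/2·0 = 1/4.
Similarly for Rh via the mother's Rh distribution: P(Rh-) = 1/8.
Independent loci: 1/4 × 1/8 = 1/32.

1/32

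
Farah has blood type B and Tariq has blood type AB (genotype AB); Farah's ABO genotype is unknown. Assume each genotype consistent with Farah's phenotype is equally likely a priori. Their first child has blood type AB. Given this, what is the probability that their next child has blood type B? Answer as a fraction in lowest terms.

Possible genotypes: Farah ∈ {BB, BO}; Tariq ∈ {AB}.
Weight each parental genotype pair by prior × P(type-AB child):
  BB × AB: posterior weight 2/3; P(next child type B) = 1/2.
  BO × AB: posterior weight 1/3; P(next child type B) = 1/2.
Weighted sum = 1/2.

1/2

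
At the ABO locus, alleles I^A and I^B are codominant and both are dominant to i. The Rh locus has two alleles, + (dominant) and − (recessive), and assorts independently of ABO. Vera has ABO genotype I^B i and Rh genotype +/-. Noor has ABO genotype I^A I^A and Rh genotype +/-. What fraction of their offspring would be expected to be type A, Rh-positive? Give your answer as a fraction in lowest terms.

3/8

ABO cross I^B i × I^A I^A → offspring phenotypes: 1/2 A, 1/2 AB.
Rh cross +/- × +/- → 3/4 Rh+, 1/4 Rh-.
Independent loci: P(type A, Rh-positive) = 1/2 × 3/4 = 3/8.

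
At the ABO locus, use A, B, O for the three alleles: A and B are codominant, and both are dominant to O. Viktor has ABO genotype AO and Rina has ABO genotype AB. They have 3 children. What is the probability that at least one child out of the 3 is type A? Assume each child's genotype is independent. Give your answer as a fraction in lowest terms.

7/8

ABO cross AO × AB → 1/2 A, 1/4 B, 1/4 AB.
So P(type A) = 1/2 per child.
P(none) = (1/2)^3 = 1/8; P(at least one) = 1 − 1/8 = 7/8.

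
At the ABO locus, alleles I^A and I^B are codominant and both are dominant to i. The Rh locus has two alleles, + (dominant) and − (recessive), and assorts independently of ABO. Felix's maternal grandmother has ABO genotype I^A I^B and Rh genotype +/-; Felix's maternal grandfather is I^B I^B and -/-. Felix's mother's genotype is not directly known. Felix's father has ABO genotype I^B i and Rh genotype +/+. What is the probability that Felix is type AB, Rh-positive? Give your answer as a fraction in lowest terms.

1/8

Felix's mother's ABO genotype from I^A I^B × I^B I^B: 1/2 I^A I^B, 1/2 I^B I^B.
Crossing each possibility with the father I^B i and summing P(type AB): 1/2·1/4 + 1/2·0 = 1/8.
Similarly for Rh via the mother's Rh distribution: P(Rh+) = 1.
Independent loci: 1/8 × 1 = 1/8.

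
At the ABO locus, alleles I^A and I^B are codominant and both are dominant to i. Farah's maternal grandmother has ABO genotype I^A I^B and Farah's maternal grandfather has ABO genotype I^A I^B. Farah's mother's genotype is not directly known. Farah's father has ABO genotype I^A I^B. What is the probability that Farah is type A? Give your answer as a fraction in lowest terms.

Farah's mother's ABO genotype from I^A I^B × I^A I^B: 1/4 I^A I^A, 1/2 I^A I^B, 1/4 I^B I^B.
Crossing each possibility with the father I^A I^B and summing P(type A): 1/4·1/2 + 1/2·1/4 + 1/4·0 = 1/4.

1/4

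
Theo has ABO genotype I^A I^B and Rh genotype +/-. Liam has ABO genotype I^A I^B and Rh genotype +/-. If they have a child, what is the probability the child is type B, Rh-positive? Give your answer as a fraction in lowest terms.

ABO cross I^A I^B × I^A I^B → offspring phenotypes: 1/4 A, 1/4 B, 1/2 AB.
Rh cross +/- × +/- → 3/4 Rh+, 1/4 Rh-.
Independent loci: P(type B, Rh-positive) = 1/4 × 3/4 = 3/16.

3/16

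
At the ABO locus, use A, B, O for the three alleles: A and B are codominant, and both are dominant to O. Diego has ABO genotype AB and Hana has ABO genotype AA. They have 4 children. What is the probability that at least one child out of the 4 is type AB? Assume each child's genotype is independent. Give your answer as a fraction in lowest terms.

ABO cross AB × AA → 1/2 A, 1/2 AB.
So P(type AB) = 1/2 per child.
P(none) = (1/2)^4 = 1/16; P(at least one) = 1 − 1/16 = 15/16.

15/16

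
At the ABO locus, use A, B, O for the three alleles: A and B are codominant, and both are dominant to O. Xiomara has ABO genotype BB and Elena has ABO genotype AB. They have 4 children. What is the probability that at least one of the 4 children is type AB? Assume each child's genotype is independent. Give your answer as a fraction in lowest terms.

15/16

ABO cross BB × AB → 1/2 B, 1/2 AB.
So P(type AB) = 1/2 per child.
P(none) = (1/2)^4 = 1/16; P(at least one) = 1 − 1/16 = 15/16.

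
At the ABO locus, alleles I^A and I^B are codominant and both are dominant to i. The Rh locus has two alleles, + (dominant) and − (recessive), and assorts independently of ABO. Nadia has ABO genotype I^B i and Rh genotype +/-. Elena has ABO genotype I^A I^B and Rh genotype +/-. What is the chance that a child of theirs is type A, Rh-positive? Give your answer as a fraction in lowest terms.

ABO cross I^B i × I^A I^B → offspring phenotypes: 1/4 A, 1/2 B, 1/4 AB.
Rh cross +/- × +/- → 3/4 Rh+, 1/4 Rh-.
Independent loci: P(type A, Rh-positive) = 1/4 × 3/4 = 3/16.

3/16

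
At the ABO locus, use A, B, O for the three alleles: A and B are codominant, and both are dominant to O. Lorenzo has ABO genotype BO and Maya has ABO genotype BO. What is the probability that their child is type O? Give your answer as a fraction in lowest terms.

1/4

ABO cross BO × BO → offspring phenotypes: 1/4 O, 3/4 B.
So P(type O) = 1/4.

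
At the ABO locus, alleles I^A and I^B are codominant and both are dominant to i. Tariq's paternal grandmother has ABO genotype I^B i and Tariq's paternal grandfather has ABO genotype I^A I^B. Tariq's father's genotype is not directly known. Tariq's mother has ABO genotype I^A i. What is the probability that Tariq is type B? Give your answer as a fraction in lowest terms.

1/4

Tariq's father's ABO genotype from I^B i × I^A I^B: 1/4 I^A I^B, 1/4 I^A i, 1/4 I^B I^B, 1/4 I^B i.
Crossing each possibility with the mother I^A i and summing P(type B): 1/4·1/4 + 1/4·0 + 1/4·1/2 + 1/4·1/4 = 1/4.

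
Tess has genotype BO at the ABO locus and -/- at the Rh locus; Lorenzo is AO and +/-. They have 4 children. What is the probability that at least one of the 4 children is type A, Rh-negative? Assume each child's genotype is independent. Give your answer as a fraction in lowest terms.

1695/4096

ABO cross BO × AO → 1/4 O, 1/4 A, 1/4 B, 1/4 AB.
Rh cross -/- × +/- → 1/2 Rh+, 1/2 Rh-; so P(type A, Rh-negative) = 1/4 × 1/2 = 1/8 per child.
P(none) = (7/8)^4 = 2401/4096; P(at least one) = 1 − 2401/4096 = 1695/4096.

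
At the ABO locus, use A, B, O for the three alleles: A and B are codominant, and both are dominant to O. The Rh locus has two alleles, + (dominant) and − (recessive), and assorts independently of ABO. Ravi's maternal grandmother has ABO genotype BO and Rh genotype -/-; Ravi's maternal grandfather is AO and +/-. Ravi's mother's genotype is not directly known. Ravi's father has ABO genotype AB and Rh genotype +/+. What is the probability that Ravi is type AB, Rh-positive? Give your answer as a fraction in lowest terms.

Ravi's mother's ABO genotype from BO × AO: 1/4 AB, 1/4 AO, 1/4 BO, 1/4 OO.
Crossing each possibility with the father AB and summing P(type AB): 1/4·1/2 + 1/4·1/4 + 1/4·1/4 + 1/4·0 = 1/4.
Similarly for Rh via the mother's Rh distribution: P(Rh+) = 1.
Independent loci: 1/4 × 1 = 1/4.

1/4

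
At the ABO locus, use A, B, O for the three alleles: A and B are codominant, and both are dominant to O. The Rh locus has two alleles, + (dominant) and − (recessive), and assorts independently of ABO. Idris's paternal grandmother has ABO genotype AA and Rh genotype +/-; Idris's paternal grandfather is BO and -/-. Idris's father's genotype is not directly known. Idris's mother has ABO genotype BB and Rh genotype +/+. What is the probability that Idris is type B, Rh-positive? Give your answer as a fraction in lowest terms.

1/2

Idris's father's ABO genotype from AA × BO: 1/2 AB, 1/2 AO.
Crossing each possibility with the mother BB and summing P(type B): 1/2·1/2 + 1/2·1/2 = 1/2.
Similarly for Rh via the father's Rh distribution: P(Rh+) = 1.
Independent loci: 1/2 × 1 = 1/2.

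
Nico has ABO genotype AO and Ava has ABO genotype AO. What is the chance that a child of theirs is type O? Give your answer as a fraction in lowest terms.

1/4

ABO cross AO × AO → offspring phenotypes: 1/4 O, 3/4 A.
So P(type O) = 1/4.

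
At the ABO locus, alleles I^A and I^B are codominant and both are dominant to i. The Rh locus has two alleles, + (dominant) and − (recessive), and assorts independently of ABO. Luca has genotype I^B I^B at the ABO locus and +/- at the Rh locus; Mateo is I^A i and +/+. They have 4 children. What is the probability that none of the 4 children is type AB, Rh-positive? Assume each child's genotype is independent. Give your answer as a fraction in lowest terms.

ABO cross I^B I^B × I^A i → 1/2 B, 1/2 AB.
Rh cross +/- × +/+ → 1 Rh+; so P(type AB, Rh-positive) = 1/2 × 1 = 1/2 per child.
P(not type AB, Rh-positive) = 1/2 for one child; (1/2)^4 = 1/16.

1/16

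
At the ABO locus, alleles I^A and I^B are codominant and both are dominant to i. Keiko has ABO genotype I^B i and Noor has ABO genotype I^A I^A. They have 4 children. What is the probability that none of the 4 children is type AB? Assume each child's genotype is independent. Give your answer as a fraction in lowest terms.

1/16

ABO cross I^B i × I^A I^A → 1/2 A, 1/2 AB.
So P(type AB) = 1/2 per child.
P(not type AB) = 1/2 for one child; (1/2)^4 = 1/16.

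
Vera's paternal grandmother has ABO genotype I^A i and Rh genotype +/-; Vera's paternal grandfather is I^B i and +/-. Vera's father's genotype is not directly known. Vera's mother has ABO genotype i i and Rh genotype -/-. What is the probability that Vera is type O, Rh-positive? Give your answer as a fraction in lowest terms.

Vera's father's ABO genotype from I^A i × I^B i: 1/4 I^A I^B, 1/4 I^A i, 1/4 I^B i, 1/4 i i.
Crossing each possibility with the mother i i and summing P(type O): 1/4·0 + 1/4·1/2 + 1/4·1/2 + 1/4·1 = 1/2.
Similarly for Rh via the father's Rh distribution: P(Rh+) = 1/2.
Independent loci: 1/2 × 1/2 = 1/4.

1/4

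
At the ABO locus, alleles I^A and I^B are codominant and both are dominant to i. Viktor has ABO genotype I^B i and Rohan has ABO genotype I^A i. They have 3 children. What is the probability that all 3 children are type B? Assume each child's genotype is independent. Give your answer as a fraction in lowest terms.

ABO cross I^B i × I^A i → 1/4 O, 1/4 A, 1/4 B, 1/4 AB.
So P(type B) = 1/4 per child.
All 3 independent: (1/4)^3 = 1/64.

1/64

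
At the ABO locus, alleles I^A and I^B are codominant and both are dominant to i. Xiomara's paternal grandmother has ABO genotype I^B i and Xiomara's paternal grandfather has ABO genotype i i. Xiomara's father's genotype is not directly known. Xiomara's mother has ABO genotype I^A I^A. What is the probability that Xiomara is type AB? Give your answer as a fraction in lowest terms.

1/4

Xiomara's father's ABO genotype from I^B i × i i: 1/2 I^B i, 1/2 i i.
Crossing each possibility with the mother I^A I^A and summing P(type AB): 1/2·1/2 + 1/2·0 = 1/4.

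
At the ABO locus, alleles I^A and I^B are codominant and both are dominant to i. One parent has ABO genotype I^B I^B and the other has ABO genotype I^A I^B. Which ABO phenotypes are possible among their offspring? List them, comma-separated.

Gametes from I^B I^B × I^A I^B give offspring ABO genotypes I^A I^B, I^B I^B, i.e. phenotypes B, AB.

B, AB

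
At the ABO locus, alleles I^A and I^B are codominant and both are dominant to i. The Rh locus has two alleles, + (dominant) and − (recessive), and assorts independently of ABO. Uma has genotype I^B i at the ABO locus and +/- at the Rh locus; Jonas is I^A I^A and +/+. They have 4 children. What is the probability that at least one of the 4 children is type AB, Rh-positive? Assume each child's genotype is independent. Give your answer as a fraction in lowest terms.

15/16

ABO cross I^B i × I^A I^A → 1/2 A, 1/2 AB.
Rh cross +/- × +/+ → 1 Rh+; so P(type AB, Rh-positive) = 1/2 × 1 = 1/2 per child.
P(none) = (1/2)^4 = 1/16; P(at least one) = 1 − 1/16 = 15/16.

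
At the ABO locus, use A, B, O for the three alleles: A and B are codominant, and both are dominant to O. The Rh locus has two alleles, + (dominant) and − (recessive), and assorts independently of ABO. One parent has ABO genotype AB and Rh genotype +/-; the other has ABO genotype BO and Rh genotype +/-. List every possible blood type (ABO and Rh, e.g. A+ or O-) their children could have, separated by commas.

Gametes from AB × BO give offspring ABO genotypes AB, AO, BB, BO, i.e. phenotypes A, B, AB.
Rh cross +/- × +/- → phenotypes Rh+, Rh-.
Combining independently: A+, A-, B+, B-, AB+, AB-.

A+, A-, B+, B-, AB+, AB-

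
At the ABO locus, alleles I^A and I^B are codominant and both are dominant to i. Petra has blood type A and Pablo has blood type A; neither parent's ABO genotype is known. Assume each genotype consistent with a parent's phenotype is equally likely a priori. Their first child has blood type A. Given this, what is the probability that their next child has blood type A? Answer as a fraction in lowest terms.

19/20

Possible genotypes: Petra ∈ {I^A I^A, I^A i}; Pablo ∈ {I^A I^A, I^A i}.
Weight each parental genotype pair by prior × P(type-A child):
  I^A I^A × I^A I^A: posterior weight 4/15; P(next child type A) = 1.
  I^A I^A × I^A i: posterior weight 4/15; P(next child type A) = 1.
  I^A i × I^A I^A: posterior weight 4/15; P(next child type A) = 1.
  I^A i × I^A i: posterior weight 1/5; P(next child type A) = 3/4.
Weighted sum = 19/20.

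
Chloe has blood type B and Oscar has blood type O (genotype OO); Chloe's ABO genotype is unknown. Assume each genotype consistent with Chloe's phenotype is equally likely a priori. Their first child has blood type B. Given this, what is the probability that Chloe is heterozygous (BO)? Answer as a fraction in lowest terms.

Possible genotypes: Chloe ∈ {BB, BO}; Oscar ∈ {OO}.
Weight each parental genotype pair by prior × P(type-B child):
  BB × OO: posterior weight 2/3.
  BO × OO: posterior weight 1/3.
Sum the posterior weight over pairs where Chloe is BO: 1/3.

1/3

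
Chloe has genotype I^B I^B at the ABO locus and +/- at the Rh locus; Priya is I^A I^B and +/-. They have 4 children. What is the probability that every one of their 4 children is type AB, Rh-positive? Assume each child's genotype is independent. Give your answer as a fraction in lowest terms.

81/4096

ABO cross I^B I^B × I^A I^B → 1/2 B, 1/2 AB.
Rh cross +/- × +/- → 3/4 Rh+, 1/4 Rh-; so P(type AB, Rh-positive) = 1/2 × 3/4 = 3/8 per child.
All 4 independent: (3/8)^4 = 81/4096.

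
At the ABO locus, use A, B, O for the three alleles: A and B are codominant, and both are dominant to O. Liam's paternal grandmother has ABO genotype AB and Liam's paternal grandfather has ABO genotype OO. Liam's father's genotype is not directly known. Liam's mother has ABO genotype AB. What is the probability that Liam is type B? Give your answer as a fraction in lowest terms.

3/8

Liam's father's ABO genotype from AB × OO: 1/2 AO, 1/2 BO.
Crossing each possibility with the mother AB and summing P(type B): 1/2·1/4 + 1/2·1/2 = 3/8.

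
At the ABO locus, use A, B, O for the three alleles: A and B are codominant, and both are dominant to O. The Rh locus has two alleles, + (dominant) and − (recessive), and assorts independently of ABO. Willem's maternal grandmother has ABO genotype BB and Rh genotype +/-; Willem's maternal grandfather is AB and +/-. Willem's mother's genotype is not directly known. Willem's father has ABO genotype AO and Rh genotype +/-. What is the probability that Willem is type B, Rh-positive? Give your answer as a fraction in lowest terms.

Willem's mother's ABO genotype from BB × AB: 1/2 AB, 1/2 BB.
Crossing each possibility with the father AO and summing P(type B): 1/2·1/4 + 1/2·1/2 = 3/8.
Similarly for Rh via the mother's Rh distribution: P(Rh+) = 3/4.
Independent loci: 3/8 × 3/4 = 9/32.

9/32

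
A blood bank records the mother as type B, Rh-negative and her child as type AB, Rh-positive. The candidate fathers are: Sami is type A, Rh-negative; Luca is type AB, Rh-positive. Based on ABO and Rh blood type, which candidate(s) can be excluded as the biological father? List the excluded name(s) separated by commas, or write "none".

A candidate is excluded only if no genotype consistent with his phenotype could produce a type AB, Rh-positive child with a type B, Rh-negative mother.
Sami (type A, Rh-): no genotype consistent with that phenotype can produce a type-AB Rh+ child with a type-B mother.

Sami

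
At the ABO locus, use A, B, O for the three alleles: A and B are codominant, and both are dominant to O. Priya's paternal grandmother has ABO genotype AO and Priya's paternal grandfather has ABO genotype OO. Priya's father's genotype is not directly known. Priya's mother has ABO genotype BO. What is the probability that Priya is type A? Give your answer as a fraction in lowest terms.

1/8

Priya's father's ABO genotype from AO × OO: 1/2 AO, 1/2 OO.
Crossing each possibility with the mother BO and summing P(type A): 1/2·1/4 + 1/2·0 = 1/8.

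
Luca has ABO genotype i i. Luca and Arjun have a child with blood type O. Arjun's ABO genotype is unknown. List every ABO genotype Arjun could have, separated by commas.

I^A i, I^B i, i i

For each candidate genotype of Arjun, check whether crossing it with i i can produce every observed child phenotype.
  I^A I^A → possible child types {A} ✗
  I^A I^B → possible child types {A, B} ✗
  I^A i → possible child types {O, A} ✓
  I^B I^B → possible child types {B} ✗
  I^B i → possible child types {O, B} ✓
  i i → possible child types {O} ✓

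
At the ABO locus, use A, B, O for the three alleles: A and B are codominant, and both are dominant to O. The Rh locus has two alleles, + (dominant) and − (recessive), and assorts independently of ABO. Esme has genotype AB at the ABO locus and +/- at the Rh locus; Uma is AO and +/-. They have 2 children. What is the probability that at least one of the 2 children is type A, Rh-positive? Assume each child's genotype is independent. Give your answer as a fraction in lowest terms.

39/64

ABO cross AB × AO → 1/2 A, 1/4 B, 1/4 AB.
Rh cross +/- × +/- → 3/4 Rh+, 1/4 Rh-; so P(type A, Rh-positive) = 1/2 × 3/4 = 3/8 per child.
P(none) = (5/8)^2 = 25/64; P(at least one) = 1 − 25/64 = 39/64.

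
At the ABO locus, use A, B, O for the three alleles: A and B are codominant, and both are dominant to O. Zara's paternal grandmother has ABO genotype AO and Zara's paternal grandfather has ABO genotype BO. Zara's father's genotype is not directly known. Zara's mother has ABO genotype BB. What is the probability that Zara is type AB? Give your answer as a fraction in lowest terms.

Zara's father's ABO genotype from AO × BO: 1/4 AB, 1/4 AO, 1/4 BO, 1/4 OO.
Crossing each possibility with the mother BB and summing P(type AB): 1/4·1/2 + 1/4·1/2 + 1/4·0 + 1/4·0 = 1/4.

1/4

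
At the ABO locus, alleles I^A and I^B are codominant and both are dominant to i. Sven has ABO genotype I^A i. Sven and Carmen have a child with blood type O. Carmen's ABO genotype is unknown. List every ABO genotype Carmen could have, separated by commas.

For each candidate genotype of Carmen, check whether crossing it with I^A i can produce every observed child phenotype.
  I^A I^A → possible child types {A} ✗
  I^A I^B → possible child types {A, B, AB} ✗
  I^A i → possible child types {O, A} ✓
  I^B I^B → possible child types {B, AB} ✗
  I^B i → possible child types {O, A, B, AB} ✓
  i i → possible child types {O, A} ✓

I^A i, I^B i, i i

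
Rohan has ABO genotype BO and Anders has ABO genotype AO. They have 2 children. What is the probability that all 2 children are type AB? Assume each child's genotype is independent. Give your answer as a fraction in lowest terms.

ABO cross BO × AO → 1/4 O, 1/4 A, 1/4 B, 1/4 AB.
So P(type AB) = 1/4 per child.
All 2 independent: (1/4)^2 = 1/16.

1/16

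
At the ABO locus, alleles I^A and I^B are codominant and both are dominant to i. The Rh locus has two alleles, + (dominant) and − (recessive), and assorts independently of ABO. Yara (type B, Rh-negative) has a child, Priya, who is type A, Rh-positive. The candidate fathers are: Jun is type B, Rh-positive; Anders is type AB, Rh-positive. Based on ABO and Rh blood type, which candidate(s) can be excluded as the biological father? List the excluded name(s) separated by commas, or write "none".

Jun

A candidate is excluded only if no genotype consistent with his phenotype could produce a type A, Rh-positive child with a type B, Rh-negative mother.
Jun (type B, Rh+): no genotype consistent with that phenotype can produce a type-A Rh+ child with a type-B mother.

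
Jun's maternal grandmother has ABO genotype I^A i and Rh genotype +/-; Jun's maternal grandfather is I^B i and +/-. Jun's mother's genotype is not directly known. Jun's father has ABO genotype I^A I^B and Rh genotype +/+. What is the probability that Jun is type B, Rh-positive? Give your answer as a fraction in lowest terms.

3/8

Jun's mother's ABO genotype from I^A i × I^B i: 1/4 I^A I^B, 1/4 I^A i, 1/4 I^B i, 1/4 i i.
Crossing each possibility with the father I^A I^B and summing P(type B): 1/4·1/4 + 1/4·1/4 + 1/4·1/2 + 1/4·1/2 = 3/8.
Similarly for Rh via the mother's Rh distribution: P(Rh+) = 1.
Independent loci: 3/8 × 1 = 3/8.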